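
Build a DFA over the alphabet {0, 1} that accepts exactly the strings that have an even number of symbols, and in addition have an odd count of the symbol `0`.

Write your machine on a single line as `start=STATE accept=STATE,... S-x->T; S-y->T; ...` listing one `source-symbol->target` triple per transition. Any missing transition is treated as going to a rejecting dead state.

Handle the two conditions separately and then intersect. The first has 2 states tracking the input length modulo 2; the second has 2 states tracking the count of `0`s modulo 2. A product state is a pair (one from each), accepting exactly when both do.
With 4 states:
        0   1  
>  s0   s1  s2 
   s1   s0  s3 
   s2   s3  s0 
 * s3   s2  s1 
(> = start, * = accepting)

start=s0; accept=s3; s0-0->s1; s0-1->s2; s1-0->s0; s1-1->s3; s2-0->s3; s2-1->s0; s3-0->s2; s3-1->s1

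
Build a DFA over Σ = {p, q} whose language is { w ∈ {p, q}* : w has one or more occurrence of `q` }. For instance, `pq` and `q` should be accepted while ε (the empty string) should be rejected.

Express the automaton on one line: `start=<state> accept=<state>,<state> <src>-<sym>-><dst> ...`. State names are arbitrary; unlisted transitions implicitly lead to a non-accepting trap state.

start=A accept=B,C A-p->A A-q->B B-p->B B-q->C C-p->C C-q->C

Only the number of `q`s matters, and only up to 2. Make a chain A → B → C advanced by each `q` (with C absorbing); every other symbol self-loops. The accepting set is {B, C}.
A 3-state machine:
       p  q 
>  A   A  B 
 * B   B  C 
 * C   C  C 
(> = start, * = accepting)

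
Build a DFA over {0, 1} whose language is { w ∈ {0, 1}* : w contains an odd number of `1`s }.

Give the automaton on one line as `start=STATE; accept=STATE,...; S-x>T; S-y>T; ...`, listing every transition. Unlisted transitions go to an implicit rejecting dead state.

start=s0; accept=s1; s0-0>s0; s0-1>s1; s1-0>s1; s1-1>s0

The only thing that matters is how many `1`s have appeared, reduced mod 2. Use one state per residue: s0 for 0, …, s1 for 1. Reading `1` moves to the next residue; anything else stays put. s1 is accepting.
A 2-state machine:
        0   1  
>  s0   s0  s1 
 * s1   s1  s0 
(> = start, * = accepting)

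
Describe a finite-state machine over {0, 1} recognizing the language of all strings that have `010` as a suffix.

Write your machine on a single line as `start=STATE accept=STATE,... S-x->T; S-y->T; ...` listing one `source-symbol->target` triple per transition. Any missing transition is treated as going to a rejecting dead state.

Remember how much of `010` the current input suffix matches. State A means no match yet; B means the last symbol is `0`; C means the last 2 symbols are `01`; D means the last 3 symbols are `010`. Only D accepts. On a mismatch, fall back to the longest proper suffix that is still a prefix of `010`.
With 4 states:
       0  1 
>  A   B  A 
   B   B  C 
   C   D  A 
 * D   B  C 
(> = start, * = accepting)

start=A; accept=D; A-0->B; A-1->A; B-0->B; B-1->C; C-0->D; C-1->A; D-0->B; D-1->C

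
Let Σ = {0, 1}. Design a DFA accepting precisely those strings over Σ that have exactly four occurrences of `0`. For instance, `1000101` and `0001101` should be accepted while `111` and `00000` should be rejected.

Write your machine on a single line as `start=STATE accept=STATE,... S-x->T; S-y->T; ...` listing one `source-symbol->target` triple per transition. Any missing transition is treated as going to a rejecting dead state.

start=s0; accept=s4; s0-0->s1; s0-1->s0; s1-0->s2; s1-1->s1; s2-0->s3; s2-1->s2; s3-0->s4; s3-1->s3; s4-0->s5; s4-1->s4; s5-0->s5; s5-1->s5

Only the number of `0`s matters, and only up to 5. Make a chain s0 → s1 → s2 → s3 → s4 → s5 advanced by each `0` (with s5 absorbing); every other symbol self-loops. The accepting set is {s4}.
With 6 states:
        0   1  
>  s0   s1  s0 
   s1   s2  s1 
   s2   s3  s2 
   s3   s4  s3 
 * s4   s5  s4 
   s5   s5  s5 
(> = start, * = accepting)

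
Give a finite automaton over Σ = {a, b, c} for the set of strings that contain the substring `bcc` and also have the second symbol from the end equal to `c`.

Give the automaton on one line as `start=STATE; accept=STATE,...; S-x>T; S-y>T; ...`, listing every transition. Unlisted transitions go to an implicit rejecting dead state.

start=S0; accept=S13,S14,S15; S0-a>S1; S0-b>S2; S0-c>S3; S1-a>S4; S1-b>S5; S1-c>S6; S2-a>S7; S2-b>S8; S2-c>S9; S3-a>S10; S3-b>S11; S3-c>S12; S4-a>S4; S4-b>S5; S4-c>S6; S5-a>S7; S5-b>S8; S5-c>S9; S6-a>S10; S6-b>S11; S6-c>S12; S7-a>S4; S7-b>S5; S7-c>S6; S8-a>S7; S8-b>S8; S8-c>S9; S9-a>S10; S9-b>S11; S9-c>S13; S10-a>S4; S10-b>S5; S10-c>S6; S11-a>S7; S11-b>S8; S11-c>S9; S12-a>S10; S12-b>S11; S12-c>S12; S13-a>S14; S13-b>S15; S13-c>S13; S14-a>S16; S14-b>S17; S14-c>S18; S15-a>S19; S15-b>S20; S15-c>S21; S16-a>S16; S16-b>S17; S16-c>S18; S17-a>S19; S17-b>S20; S17-c>S21; S18-a>S14; S18-b>S15; S18-c>S13; S19-a>S16; S19-b>S17; S19-c>S18; S20-a>S19; S20-b>S20; S20-c>S21; S21-a>S14; S21-b>S15; S21-c>S13

Handle the two conditions separately and then intersect. The first has 4 states tracking whether and how much of `bcc` has been seen; the second has 13 states tracking the last 2 symbols read. A product state is a pair (one from each), accepting exactly when both do.
22 states suffice.
          a    b    c  
>  S0     S1   S2   S3 
   S1     S4   S5   S6 
   S2     S7   S8   S9 
   S3    S10  S11  S12 
   S4     S4   S5   S6 
   S5     S7   S8   S9 
   S6    S10  S11  S12 
   S7     S4   S5   S6 
   S8     S7   S8   S9 
   S9    S10  S11  S13 
   S10    S4   S5   S6 
   S11    S7   S8   S9 
   S12   S10  S11  S12 
 * S13   S14  S15  S13 
 * S14   S16  S17  S18 
 * S15   S19  S20  S21 
   S16   S16  S17  S18 
   S17   S19  S20  S21 
   S18   S14  S15  S13 
   S19   S16  S17  S18 
   S20   S19  S20  S21 
   S21   S14  S15  S13 
(> = start, * = accepting)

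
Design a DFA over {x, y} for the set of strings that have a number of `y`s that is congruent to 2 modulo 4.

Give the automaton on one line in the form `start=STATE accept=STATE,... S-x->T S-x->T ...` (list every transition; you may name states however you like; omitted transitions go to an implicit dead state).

Keep the running count of `y`s modulo 4: each `y` advances along the cycle A → B → C → D → A while other symbols loop. Accept at C.
       x  y 
>  A   A  B 
   B   B  C 
 * C   C  D 
   D   D  A 
(> = start, * = accepting)

start=A accept=C A-x->A A-y->B B-x->B B-y->C C-x->C C-y->D D-x->D D-y->A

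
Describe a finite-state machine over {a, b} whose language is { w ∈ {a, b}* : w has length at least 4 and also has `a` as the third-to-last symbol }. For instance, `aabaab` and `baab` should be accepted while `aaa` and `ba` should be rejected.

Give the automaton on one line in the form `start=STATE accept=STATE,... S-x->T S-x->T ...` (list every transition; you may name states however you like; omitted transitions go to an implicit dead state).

start=S0 accept=S5,S6,S7,S8 S0-a->S1 S0-b->S1 S1-a->S2 S1-b->S1 S2-a->S3 S2-b->S4 S3-a->S5 S3-b->S6 S4-a->S7 S4-b->S8 S5-a->S5 S5-b->S6 S6-a->S7 S6-b->S8 S7-a->S3 S7-b->S4 S8-a->S2 S8-b->S1

Build one automaton per condition and run them in lockstep. The first has 6 states tracking the input length, saturating at 5; the second has 15 states tracking the last 3 symbols read. A product state is a pair (one from each), accepting exactly when both do. Equivalent product states are then merged.
With 9 states:
        a   b  
>  S0   S1  S1 
   S1   S2  S1 
   S2   S3  S4 
   S3   S5  S6 
   S4   S7  S8 
 * S5   S5  S6 
 * S6   S7  S8 
 * S7   S3  S4 
 * S8   S2  S1 
(> = start, * = accepting)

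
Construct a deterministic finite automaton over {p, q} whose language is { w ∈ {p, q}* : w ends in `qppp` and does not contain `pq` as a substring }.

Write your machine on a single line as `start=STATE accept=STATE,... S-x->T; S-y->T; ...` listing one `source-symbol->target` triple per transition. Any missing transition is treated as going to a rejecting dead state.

start=A; accept=F; A-p->B; A-q->C; B-p->B; B-q->B; C-p->D; C-q->C; D-p->E; D-q->B; E-p->F; E-q->B; F-p->B; F-q->B

Run two small machines in parallel and take their product. One (5 states) tracks how much of the suffix `qppp` has currently been matched; the other (3 states) tracks partial matches of the forbidden pattern `pq`. Each combined state is a pair, one component from each; accept when both components accept. Minimizing collapses redundant product states.
With 6 states:
       p  q 
>  A   B  C 
   B   B  B 
   C   D  C 
   D   E  B 
   E   F  B 
 * F   B  B 
(> = start, * = accepting)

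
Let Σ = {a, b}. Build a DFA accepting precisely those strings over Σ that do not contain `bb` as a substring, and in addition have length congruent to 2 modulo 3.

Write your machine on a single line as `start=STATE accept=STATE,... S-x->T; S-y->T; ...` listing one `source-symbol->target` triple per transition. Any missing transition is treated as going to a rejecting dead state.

Build one automaton per condition and run them in lockstep. One (3 states) tracks partial matches of the forbidden pattern `bb`; the other (3 states) tracks the input length modulo 3. Each combined state is a pair, one component from each; accept when both components accept.
With 9 states:
        a   b  
>  s0   s1  s2 
   s1   s3  s4 
   s2   s3  s5 
 * s3   s0  s6 
 * s4   s0  s7 
   s5   s7  s7 
   s6   s1  s8 
   s7   s8  s8 
   s8   s5  s5 
(> = start, * = accepting)

start=s0; accept=s3,s4; s0-a->s1; s0-b->s2; s1-a->s3; s1-b->s4; s2-a->s3; s2-b->s5; s3-a->s0; s3-b->s6; s4-a->s0; s4-b->s7; s5-a->s7; s5-b->s7; s6-a->s1; s6-b->s8; s7-a->s8; s7-b->s8; s8-a->s5; s8-b->s5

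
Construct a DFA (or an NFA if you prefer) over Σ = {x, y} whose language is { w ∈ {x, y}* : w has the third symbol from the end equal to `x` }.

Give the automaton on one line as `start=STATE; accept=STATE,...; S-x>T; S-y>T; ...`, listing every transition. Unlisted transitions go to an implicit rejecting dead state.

A DFA must remember the last 3 symbols (since which symbol is third-to-last isn't known until the input ends). Use one state per possible window of the last ≤3 symbols; accept from those whose window starts with `x`.
A 15-state machine:
          x    y  
>  q0     q1   q2 
   q1     q3   q4 
   q2     q5   q6 
   q3     q7   q8 
   q4     q9  q10 
   q5    q11  q12 
   q6    q13  q14 
 * q7     q7   q8 
 * q8     q9  q10 
 * q9    q11  q12 
 * q10   q13  q14 
   q11    q7   q8 
   q12    q9  q10 
   q13   q11  q12 
   q14   q13  q14 
(> = start, * = accepting)

start=q0; accept=q7,q8,q9,q10; q0-x>q1; q0-y>q2; q1-x>q3; q1-y>q4; q2-x>q5; q2-y>q6; q3-x>q7; q3-y>q8; q4-x>q9; q4-y>q10; q5-x>q11; q5-y>q12; q6-x>q13; q6-y>q14; q7-x>q7; q7-y>q8; q8-x>q9; q8-y>q10; q9-x>q11; q9-y>q12; q10-x>q13; q10-y>q14; q11-x>q7; q11-y>q8; q12-x>q9; q12-y>q10; q13-x>q11; q13-y>q12; q14-x>q13; q14-y>q14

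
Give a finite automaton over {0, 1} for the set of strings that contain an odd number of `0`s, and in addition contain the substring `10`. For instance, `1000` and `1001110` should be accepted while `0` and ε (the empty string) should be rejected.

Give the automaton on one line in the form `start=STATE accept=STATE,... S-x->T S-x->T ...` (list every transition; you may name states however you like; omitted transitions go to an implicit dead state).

Build one automaton per condition and run them in lockstep. One (2 states) tracks the count of `0`s modulo 2; the other (3 states) tracks whether and how much of `10` has been seen. Each combined state is a pair, one component from each; accept when both components accept. Equivalent product states are then merged.
With 5 states:
        0   1  
>  q0   q1  q2 
   q1   q0  q3 
   q2   q4  q2 
   q3   q2  q3 
 * q4   q2  q4 
(> = start, * = accepting)

start=q0 accept=q4 q0-0->q1 q0-1->q2 q1-0->q0 q1-1->q3 q2-0->q4 q2-1->q2 q3-0->q2 q3-1->q3 q4-0->q2 q4-1->q4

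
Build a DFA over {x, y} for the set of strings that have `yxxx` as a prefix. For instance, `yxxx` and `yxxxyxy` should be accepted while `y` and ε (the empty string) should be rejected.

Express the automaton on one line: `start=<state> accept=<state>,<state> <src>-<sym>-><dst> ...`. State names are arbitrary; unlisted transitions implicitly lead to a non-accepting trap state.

start=s0 accept=s4 s0-x->s5 s0-y->s1 s1-x->s2 s1-y->s5 s2-x->s3 s2-y->s5 s3-x->s4 s3-y->s5 s4-x->s4 s4-y->s4 s5-x->s5 s5-y->s5

Check the first 4 symbols one by one: s0 through s3 record how many have matched `yxxx` so far; any wrong symbol goes to the dead state s5. After all 4 match we enter the accepting sink s4.
A 6-state machine:
        x   y  
>  s0   s5  s1 
   s1   s2  s5 
   s2   s3  s5 
   s3   s4  s5 
 * s4   s4  s4 
   s5   s5  s5 
(> = start, * = accepting)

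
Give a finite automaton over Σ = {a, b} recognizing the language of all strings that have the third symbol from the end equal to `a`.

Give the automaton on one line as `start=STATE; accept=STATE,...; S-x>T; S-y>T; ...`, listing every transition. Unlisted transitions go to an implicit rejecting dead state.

Because acceptance depends on a position counted from the end, the machine has to buffer the most recent 3 symbols. Make each state the string of the last up-to-3 symbols read; on input `x` shift the window left and append `x`. Accept when the buffered window has length 3 and begins with `a`.
A 15-state machine:
          a    b  
>  q0     q1   q2 
   q1     q3   q4 
   q2     q5   q6 
   q3     q7   q8 
   q4     q9  q10 
   q5    q11  q12 
   q6    q13  q14 
 * q7     q7   q8 
 * q8     q9  q10 
 * q9    q11  q12 
 * q10   q13  q14 
   q11    q7   q8 
   q12    q9  q10 
   q13   q11  q12 
   q14   q13  q14 
(> = start, * = accepting)

start=q0; accept=q7,q8,q9,q10; q0-a>q1; q0-b>q2; q1-a>q3; q1-b>q4; q2-a>q5; q2-b>q6; q3-a>q7; q3-b>q8; q4-a>q9; q4-b>q10; q5-a>q11; q5-b>q12; q6-a>q13; q6-b>q14; q7-a>q7; q7-b>q8; q8-a>q9; q8-b>q10; q9-a>q11; q9-b>q12; q10-a>q13; q10-b>q14; q11-a>q7; q11-b>q8; q12-a>q9; q12-b>q10; q13-a>q11; q13-b>q12; q14-a>q13; q14-b>q14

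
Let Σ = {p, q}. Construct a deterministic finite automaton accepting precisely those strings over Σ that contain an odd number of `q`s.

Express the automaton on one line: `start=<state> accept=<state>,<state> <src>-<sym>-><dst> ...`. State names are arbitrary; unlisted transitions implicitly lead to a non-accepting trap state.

start=s0 accept=s1 s0-p->s0 s0-q->s1 s1-p->s1 s1-q->s0

Keep the running count of `q`s modulo 2: each `q` advances along the cycle s0 → s1 → s0 while other symbols loop. Accept at s1.
        p   q  
>  s0   s0  s1 
 * s1   s1  s0 
(> = start, * = accepting)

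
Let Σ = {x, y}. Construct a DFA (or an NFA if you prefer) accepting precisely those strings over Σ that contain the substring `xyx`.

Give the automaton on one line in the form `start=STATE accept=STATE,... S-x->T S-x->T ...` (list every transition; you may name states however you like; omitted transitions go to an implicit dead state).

start=A accept=D A-x->B A-y->A B-x->B B-y->C C-x->D C-y->A D-x->D D-y->D

States A..C record the length of the longest prefix of `xyx` that matches the current input suffix. Reaching D means `xyx` has been seen, and we stay there forever. Accept from D.
4 states suffice.
       x  y 
>  A   B  A 
   B   B  C 
   C   D  A 
 * D   D  D 
(> = start, * = accepting)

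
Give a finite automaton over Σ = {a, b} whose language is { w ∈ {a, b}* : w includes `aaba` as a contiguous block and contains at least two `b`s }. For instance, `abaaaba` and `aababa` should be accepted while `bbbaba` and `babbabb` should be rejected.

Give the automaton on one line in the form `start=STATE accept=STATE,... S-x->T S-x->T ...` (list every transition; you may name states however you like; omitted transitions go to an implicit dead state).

start=q0 accept=q9 q0-a->q1 q0-b->q2 q1-a->q3 q1-b->q2 q2-a->q4 q2-b->q2 q3-a->q3 q3-b->q5 q4-a->q6 q4-b->q2 q5-a->q7 q5-b->q2 q6-a->q6 q6-b->q8 q7-a->q7 q7-b->q9 q8-a->q9 q8-b->q2 q9-a->q9 q9-b->q9

Build one automaton per condition and run them in lockstep. The first has 5 states tracking whether and how much of `aaba` has been seen; the second has 4 states tracking the count of `b`s, saturating at 3. A product state is a pair (one from each), accepting exactly when both do. After merging equivalent states the machine shrinks.
A 10-state machine:
        a   b  
>  q0   q1  q2 
   q1   q3  q2 
   q2   q4  q2 
   q3   q3  q5 
   q4   q6  q2 
   q5   q7  q2 
   q6   q6  q8 
   q7   q7  q9 
   q8   q9  q2 
 * q9   q9  q9 
(> = start, * = accepting)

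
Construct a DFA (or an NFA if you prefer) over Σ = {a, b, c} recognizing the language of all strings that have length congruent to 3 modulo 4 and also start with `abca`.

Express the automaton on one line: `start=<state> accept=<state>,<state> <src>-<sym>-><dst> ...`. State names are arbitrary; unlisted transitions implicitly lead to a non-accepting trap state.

Run two small machines in parallel and take their product. The first has 4 states tracking the input length modulo 4; the second has 6 states tracking whether the input so far still matches the prefix `abca`. A product state is a pair (one from each), accepting exactly when both do.
With 12 states:
          a    b    c  
>  s0     s1   s2   s2 
   s1     s3   s4   s3 
   s2     s3   s3   s3 
   s3     s5   s5   s5 
   s4     s5   s5   s6 
   s5     s7   s7   s7 
   s6     s8   s7   s7 
   s7     s2   s2   s2 
   s8     s9   s9   s9 
   s9    s10  s10  s10 
   s10   s11  s11  s11 
 * s11    s8   s8   s8 
(> = start, * = accepting)

start=s0 accept=s11 s0-a->s1 s0-b->s2 s0-c->s2 s1-a->s3 s1-b->s4 s1-c->s3 s2-a->s3 s2-b->s3 s2-c->s3 s3-a->s5 s3-b->s5 s3-c->s5 s4-a->s5 s4-b->s5 s4-c->s6 s5-a->s7 s5-b->s7 s5-c->s7 s6-a->s8 s6-b->s7 s6-c->s7 s7-a->s2 s7-b->s2 s7-c->s2 s8-a->s9 s8-b->s9 s8-c->s9 s9-a->s10 s9-b->s10 s9-c->s10 s10-a->s11 s10-b->s11 s10-c->s11 s11-a->s8 s11-b->s8 s11-c->s8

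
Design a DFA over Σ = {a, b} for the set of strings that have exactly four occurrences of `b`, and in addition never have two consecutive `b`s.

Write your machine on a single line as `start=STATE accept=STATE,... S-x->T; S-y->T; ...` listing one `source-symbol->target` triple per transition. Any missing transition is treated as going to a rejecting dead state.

start=s0; accept=s8; s0-a->s0; s0-b->s1; s1-a->s2; s1-b->s3; s2-a->s2; s2-b->s4; s3-a->s3; s3-b->s3; s4-a->s5; s4-b->s3; s5-a->s5; s5-b->s6; s6-a->s7; s6-b->s3; s7-a->s7; s7-b->s8; s8-a->s8; s8-b->s3

Build one automaton per condition and run them in lockstep. The first has 6 states tracking the count of `b`s, saturating at 5; the second has 3 states tracking partial matches of the forbidden pattern `bb`. A product state is a pair (one from each), accepting exactly when both do. After merging equivalent states the machine shrinks.
9 states suffice.
        a   b  
>  s0   s0  s1 
   s1   s2  s3 
   s2   s2  s4 
   s3   s3  s3 
   s4   s5  s3 
   s5   s5  s6 
   s6   s7  s3 
   s7   s7  s8 
 * s8   s8  s3 
(> = start, * = accepting)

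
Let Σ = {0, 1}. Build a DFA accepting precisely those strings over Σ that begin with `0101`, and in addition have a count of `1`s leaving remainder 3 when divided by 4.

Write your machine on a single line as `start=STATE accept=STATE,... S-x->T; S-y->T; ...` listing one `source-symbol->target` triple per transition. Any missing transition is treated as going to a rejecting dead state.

start=q0; accept=q9; q0-0->q1; q0-1->q2; q1-0->q3; q1-1->q4; q2-0->q2; q2-1->q5; q3-0->q3; q3-1->q2; q4-0->q6; q4-1->q5; q5-0->q5; q5-1->q7; q6-0->q2; q6-1->q8; q7-0->q7; q7-1->q3; q8-0->q8; q8-1->q9; q9-0->q9; q9-1->q10; q10-0->q10; q10-1->q11; q11-0->q11; q11-1->q8

Build one automaton per condition and run them in lockstep. The first has 6 states tracking whether the input so far still matches the prefix `0101`; the second has 4 states tracking the count of `1`s modulo 4. A product state is a pair (one from each), accepting exactly when both do.
          0    1  
>  q0     q1   q2 
   q1     q3   q4 
   q2     q2   q5 
   q3     q3   q2 
   q4     q6   q5 
   q5     q5   q7 
   q6     q2   q8 
   q7     q7   q3 
   q8     q8   q9 
 * q9     q9  q10 
   q10   q10  q11 
   q11   q11   q8 
(> = start, * = accepting)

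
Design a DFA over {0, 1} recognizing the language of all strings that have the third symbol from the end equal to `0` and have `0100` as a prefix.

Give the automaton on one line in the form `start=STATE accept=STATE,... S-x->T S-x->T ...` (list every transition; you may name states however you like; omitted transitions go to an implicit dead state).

Handle the two conditions separately and then intersect. The first has 15 states tracking the last 3 symbols read; the second has 6 states tracking whether the input so far still matches the prefix `0100`. A product state is a pair (one from each), accepting exactly when both do. Minimizing collapses redundant product states.
A 13-state machine:
          0    1  
>  q0     q1   q2 
   q1     q2   q3 
   q2     q2   q2 
   q3     q4   q2 
   q4     q5   q2 
   q5     q6   q7 
 * q6     q6   q7 
 * q7     q8   q9 
 * q8     q5  q10 
 * q9    q11  q12 
   q10    q8   q9 
   q11    q5  q10 
   q12   q11  q12 
(> = start, * = accepting)

start=q0 accept=q6,q7,q8,q9 q0-0->q1 q0-1->q2 q1-0->q2 q1-1->q3 q2-0->q2 q2-1->q2 q3-0->q4 q3-1->q2 q4-0->q5 q4-1->q2 q5-0->q6 q5-1->q7 q6-0->q6 q6-1->q7 q7-0->q8 q7-1->q9 q8-0->q5 q8-1->q10 q9-0->q11 q9-1->q12 q10-0->q8 q10-1->q9 q11-0->q5 q11-1->q10 q12-0->q11 q12-1->q12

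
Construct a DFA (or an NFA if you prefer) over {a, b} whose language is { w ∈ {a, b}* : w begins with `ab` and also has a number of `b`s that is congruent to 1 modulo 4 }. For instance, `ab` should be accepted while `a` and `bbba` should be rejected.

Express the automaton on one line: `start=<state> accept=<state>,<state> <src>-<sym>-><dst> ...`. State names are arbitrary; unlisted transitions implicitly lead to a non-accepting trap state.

Handle the two conditions separately and then intersect. One (4 states) tracks whether the input so far still matches the prefix `ab`; the other (4 states) tracks the count of `b`s modulo 4. Each combined state is a pair, one component from each; accept when both components accept. Minimizing collapses redundant product states.
7 states suffice.
        a   b  
>  s0   s1  s2 
   s1   s2  s3 
   s2   s2  s2 
 * s3   s3  s4 
   s4   s4  s5 
   s5   s5  s6 
   s6   s6  s3 
(> = start, * = accepting)

start=s0 accept=s3 s0-a->s1 s0-b->s2 s1-a->s2 s1-b->s3 s2-a->s2 s2-b->s2 s3-a->s3 s3-b->s4 s4-a->s4 s4-b->s5 s5-a->s5 s5-b->s6 s6-a->s6 s6-b->s3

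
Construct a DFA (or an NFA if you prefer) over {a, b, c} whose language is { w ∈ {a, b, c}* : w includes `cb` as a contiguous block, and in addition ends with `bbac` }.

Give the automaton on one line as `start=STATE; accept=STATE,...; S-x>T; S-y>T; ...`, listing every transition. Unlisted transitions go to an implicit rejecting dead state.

start=q0; accept=q10; q0-a>q0; q0-b>q1; q0-c>q2; q1-a>q0; q1-b>q3; q1-c>q2; q2-a>q0; q2-b>q4; q2-c>q2; q3-a>q5; q3-b>q3; q3-c>q2; q4-a>q6; q4-b>q7; q4-c>q6; q5-a>q0; q5-b>q1; q5-c>q8; q6-a>q6; q6-b>q4; q6-c>q6; q7-a>q9; q7-b>q7; q7-c>q6; q8-a>q0; q8-b>q4; q8-c>q2; q9-a>q6; q9-b>q4; q9-c>q10; q10-a>q6; q10-b>q4; q10-c>q6

Run two small machines in parallel and take their product. One (3 states) tracks whether and how much of `cb` has been seen; the other (5 states) tracks how much of the suffix `bbac` has currently been matched. Each combined state is a pair, one component from each; accept when both components accept.
An 11-state machine:
          a    b    c  
>  q0     q0   q1   q2 
   q1     q0   q3   q2 
   q2     q0   q4   q2 
   q3     q5   q3   q2 
   q4     q6   q7   q6 
   q5     q0   q1   q8 
   q6     q6   q4   q6 
   q7     q9   q7   q6 
   q8     q0   q4   q2 
   q9     q6   q4  q10 
 * q10    q6   q4   q6 
(> = start, * = accepting)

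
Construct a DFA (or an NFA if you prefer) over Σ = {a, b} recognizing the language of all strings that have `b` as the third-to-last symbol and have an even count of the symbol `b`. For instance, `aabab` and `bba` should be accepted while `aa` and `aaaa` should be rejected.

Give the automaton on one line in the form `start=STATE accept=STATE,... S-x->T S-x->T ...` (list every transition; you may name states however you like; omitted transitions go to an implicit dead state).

start=q0 accept=q5,q6,q10,q11 q0-a->q0 q0-b->q1 q1-a->q2 q1-b->q3 q2-a->q4 q2-b->q5 q3-a->q6 q3-b->q7 q4-a->q4 q4-b->q8 q5-a->q9 q5-b->q7 q6-a->q10 q6-b->q1 q7-a->q2 q7-b->q11 q8-a->q9 q8-b->q7 q9-a->q10 q9-b->q1 q10-a->q0 q10-b->q1 q11-a->q6 q11-b->q7

Handle the two conditions separately and then intersect. One (15 states) tracks the last 3 symbols read; the other (2 states) tracks the count of `b`s modulo 2. Each combined state is a pair, one component from each; accept when both components accept. Equivalent product states are then merged.
12 states suffice.
          a    b  
>  q0     q0   q1 
   q1     q2   q3 
   q2     q4   q5 
   q3     q6   q7 
   q4     q4   q8 
 * q5     q9   q7 
 * q6    q10   q1 
   q7     q2  q11 
   q8     q9   q7 
   q9    q10   q1 
 * q10    q0   q1 
 * q11    q6   q7 
(> = start, * = accepting)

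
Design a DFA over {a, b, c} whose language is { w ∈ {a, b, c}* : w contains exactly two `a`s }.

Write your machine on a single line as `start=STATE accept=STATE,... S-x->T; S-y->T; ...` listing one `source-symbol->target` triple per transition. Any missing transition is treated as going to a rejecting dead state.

start=S0; accept=S2; S0-a->S1; S0-b->S0; S0-c->S0; S1-a->S2; S1-b->S1; S1-c->S1; S2-a->S3; S2-b->S2; S2-c->S2; S3-a->S3; S3-b->S3; S3-c->S3

Only the number of `a`s matters, and only up to 3. Make a chain S0 → S1 → S2 → S3 advanced by each `a` (with S3 absorbing); every other symbol self-loops. The accepting set is {S2}.
With 4 states:
        a   b   c  
>  S0   S1  S0  S0 
   S1   S2  S1  S1 
 * S2   S3  S2  S2 
   S3   S3  S3  S3 
(> = start, * = accepting)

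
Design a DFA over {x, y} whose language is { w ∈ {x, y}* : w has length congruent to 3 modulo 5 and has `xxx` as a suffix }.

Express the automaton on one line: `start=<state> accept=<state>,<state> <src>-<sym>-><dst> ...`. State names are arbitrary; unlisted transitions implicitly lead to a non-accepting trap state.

start=S0 accept=S5 S0-x->S1 S0-y->S2 S1-x->S3 S1-y->S4 S2-x->S4 S2-y->S4 S3-x->S5 S3-y->S6 S4-x->S6 S4-y->S6 S5-x->S7 S5-y->S7 S6-x->S7 S6-y->S7 S7-x->S0 S7-y->S0

Run two small machines in parallel and take their product. The first has 5 states tracking the input length modulo 5; the second has 4 states tracking how much of the suffix `xxx` has currently been matched. A product state is a pair (one from each), accepting exactly when both do. Equivalent product states are then merged.
An 8-state machine:
        x   y  
>  S0   S1  S2 
   S1   S3  S4 
   S2   S4  S4 
   S3   S5  S6 
   S4   S6  S6 
 * S5   S7  S7 
   S6   S7  S7 
   S7   S0  S0 
(> = start, * = accepting)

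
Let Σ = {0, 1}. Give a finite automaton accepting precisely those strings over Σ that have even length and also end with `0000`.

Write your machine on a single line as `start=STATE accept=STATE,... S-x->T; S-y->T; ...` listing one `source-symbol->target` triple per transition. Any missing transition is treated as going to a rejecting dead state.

start=S0; accept=S5; S0-0->S1; S0-1->S2; S1-0->S3; S1-1->S0; S2-0->S0; S2-1->S0; S3-0->S4; S3-1->S2; S4-0->S5; S4-1->S0; S5-0->S4; S5-1->S2

Handle the two conditions separately and then intersect. The first has 2 states tracking the input length modulo 2; the second has 5 states tracking how much of the suffix `0000` has currently been matched. A product state is a pair (one from each), accepting exactly when both do. Minimizing collapses redundant product states.
6 states suffice.
        0   1  
>  S0   S1  S2 
   S1   S3  S0 
   S2   S0  S0 
   S3   S4  S2 
   S4   S5  S0 
 * S5   S4  S2 
(> = start, * = accepting)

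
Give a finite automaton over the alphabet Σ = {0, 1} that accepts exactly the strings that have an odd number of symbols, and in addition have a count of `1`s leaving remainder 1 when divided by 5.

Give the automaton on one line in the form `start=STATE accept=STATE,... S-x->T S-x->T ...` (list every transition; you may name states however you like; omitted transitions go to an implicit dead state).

start=S0 accept=S2 S0-0->S1 S0-1->S2 S1-0->S0 S1-1->S3 S2-0->S3 S2-1->S4 S3-0->S2 S3-1->S5 S4-0->S5 S4-1->S6 S5-0->S4 S5-1->S7 S6-0->S7 S6-1->S8 S7-0->S6 S7-1->S9 S8-0->S9 S8-1->S1 S9-0->S8 S9-1->S0

Build one automaton per condition and run them in lockstep. One (2 states) tracks the input length modulo 2; the other (5 states) tracks the count of `1`s modulo 5. Each combined state is a pair, one component from each; accept when both components accept.
10 states suffice.
        0   1  
>  S0   S1  S2 
   S1   S0  S3 
 * S2   S3  S4 
   S3   S2  S5 
   S4   S5  S6 
   S5   S4  S7 
   S6   S7  S8 
   S7   S6  S9 
   S8   S9  S1 
   S9   S8  S0 
(> = start, * = accepting)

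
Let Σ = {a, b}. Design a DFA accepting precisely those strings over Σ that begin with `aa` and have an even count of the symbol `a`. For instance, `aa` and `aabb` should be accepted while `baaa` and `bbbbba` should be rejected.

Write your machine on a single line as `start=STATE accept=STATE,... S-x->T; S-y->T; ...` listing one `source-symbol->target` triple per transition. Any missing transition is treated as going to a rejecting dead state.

Build one automaton per condition and run them in lockstep. One (4 states) tracks whether the input so far still matches the prefix `aa`; the other (2 states) tracks the count of `a`s modulo 2. Each combined state is a pair, one component from each; accept when both components accept. After merging equivalent states the machine shrinks.
        a   b  
>  q0   q1  q2 
   q1   q3  q2 
   q2   q2  q2 
 * q3   q4  q3 
   q4   q3  q4 
(> = start, * = accepting)

start=q0; accept=q3; q0-a->q1; q0-b->q2; q1-a->q3; q1-b->q2; q2-a->q2; q2-b->q2; q3-a->q4; q3-b->q3; q4-a->q3; q4-b->q4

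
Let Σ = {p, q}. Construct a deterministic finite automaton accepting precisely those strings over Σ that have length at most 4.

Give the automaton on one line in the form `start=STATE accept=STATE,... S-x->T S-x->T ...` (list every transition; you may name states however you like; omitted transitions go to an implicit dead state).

start=S0 accept=S0,S1,S2,S3,S4 S0-p->S1 S0-q->S1 S1-p->S2 S1-q->S2 S2-p->S3 S2-q->S3 S3-p->S4 S3-q->S4 S4-p->S5 S4-q->S5 S5-p->S5 S5-q->S5

We only need to distinguish lengths 0, 1, …, 4, and '>4'. Chain S0 → S1 → S2 → S3 → S4 → S5 on every symbol, with S5 looping. Accepting states: {S0, S1, S2, S3, S4}.
        p   q  
>* S0   S1  S1 
 * S1   S2  S2 
 * S2   S3  S3 
 * S3   S4  S4 
 * S4   S5  S5 
   S5   S5  S5 
(> = start, * = accepting)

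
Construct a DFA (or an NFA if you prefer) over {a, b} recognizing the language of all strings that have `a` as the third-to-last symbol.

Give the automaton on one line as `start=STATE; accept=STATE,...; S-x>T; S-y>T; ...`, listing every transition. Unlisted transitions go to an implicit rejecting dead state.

Because acceptance depends on a position counted from the end, the machine has to buffer the most recent 3 symbols. Make each state the string of the last up-to-3 symbols read; on input `x` shift the window left and append `x`. Accept when the buffered window has length 3 and begins with `a`.
A 15-state machine:
          a    b  
>  s0     s1   s2 
   s1     s3   s4 
   s2     s5   s6 
   s3     s7   s8 
   s4     s9  s10 
   s5    s11  s12 
   s6    s13  s14 
 * s7     s7   s8 
 * s8     s9  s10 
 * s9    s11  s12 
 * s10   s13  s14 
   s11    s7   s8 
   s12    s9  s10 
   s13   s11  s12 
   s14   s13  s14 
(> = start, * = accepting)

start=s0; accept=s7,s8,s9,s10; s0-a>s1; s0-b>s2; s1-a>s3; s1-b>s4; s2-a>s5; s2-b>s6; s3-a>s7; s3-b>s8; s4-a>s9; s4-b>s10; s5-a>s11; s5-b>s12; s6-a>s13; s6-b>s14; s7-a>s7; s7-b>s8; s8-a>s9; s8-b>s10; s9-a>s11; s9-b>s12; s10-a>s13; s10-b>s14; s11-a>s7; s11-b>s8; s12-a>s9; s12-b>s10; s13-a>s11; s13-b>s12; s14-a>s13; s14-b>s14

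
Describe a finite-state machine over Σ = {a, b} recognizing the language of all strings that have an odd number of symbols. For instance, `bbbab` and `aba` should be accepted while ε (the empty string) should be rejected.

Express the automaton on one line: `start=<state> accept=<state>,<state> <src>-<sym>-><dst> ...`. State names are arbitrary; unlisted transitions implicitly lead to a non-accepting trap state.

start=s0 accept=s1 s0-a->s1 s0-b->s1 s1-a->s0 s1-b->s0

Count input length modulo 2: every symbol advances one step around the cycle s0 → s1 → s0. Accept at s1.
2 states suffice.
        a   b  
>  s0   s1  s1 
 * s1   s0  s0 
(> = start, * = accepting)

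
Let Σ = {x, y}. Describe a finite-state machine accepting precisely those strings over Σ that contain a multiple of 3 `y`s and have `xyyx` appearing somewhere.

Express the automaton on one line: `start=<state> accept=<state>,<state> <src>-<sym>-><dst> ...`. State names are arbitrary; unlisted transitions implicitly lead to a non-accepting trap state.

start=S0 accept=S12 S0-x->S1 S0-y->S2 S1-x->S1 S1-y->S3 S2-x->S4 S2-y->S5 S3-x->S4 S3-y->S6 S4-x->S4 S4-y->S7 S5-x->S8 S5-y->S0 S6-x->S9 S6-y->S0 S7-x->S8 S7-y->S10 S8-x->S8 S8-y->S11 S9-x->S9 S9-y->S12 S10-x->S12 S10-y->S2 S11-x->S1 S11-y->S13 S12-x->S12 S12-y->S14 S13-x->S14 S13-y->S5 S14-x->S14 S14-y->S9

Run two small machines in parallel and take their product. One (3 states) tracks the count of `y`s modulo 3; the other (5 states) tracks whether and how much of `xyyx` has been seen. Each combined state is a pair, one component from each; accept when both components accept.
A 15-state machine:
          x    y  
>  S0     S1   S2 
   S1     S1   S3 
   S2     S4   S5 
   S3     S4   S6 
   S4     S4   S7 
   S5     S8   S0 
   S6     S9   S0 
   S7     S8  S10 
   S8     S8  S11 
   S9     S9  S12 
   S10   S12   S2 
   S11    S1  S13 
 * S12   S12  S14 
   S13   S14   S5 
   S14   S14   S9 
(> = start, * = accepting)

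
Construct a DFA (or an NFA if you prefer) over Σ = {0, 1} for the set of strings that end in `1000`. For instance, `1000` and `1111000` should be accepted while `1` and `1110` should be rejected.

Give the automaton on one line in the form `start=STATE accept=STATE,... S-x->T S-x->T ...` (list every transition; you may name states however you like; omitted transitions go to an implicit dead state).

Let each state record the length of the longest suffix of the input read so far that is also a prefix of `1000`. q1 means the last symbol is `1`; q2 means the last 2 symbols are `10`; q3 means the last 3 symbols are `100`; q4 means the last 4 symbols are `1000`. Accept only at q4, where the string currently ends in `1000`.
        0   1  
>  q0   q0  q1 
   q1   q2  q1 
   q2   q3  q1 
   q3   q4  q1 
 * q4   q0  q1 
(> = start, * = accepting)

start=q0 accept=q4 q0-0->q0 q0-1->q1 q1-0->q2 q1-1->q1 q2-0->q3 q2-1->q1 q3-0->q4 q3-1->q1 q4-0->q0 q4-1->q1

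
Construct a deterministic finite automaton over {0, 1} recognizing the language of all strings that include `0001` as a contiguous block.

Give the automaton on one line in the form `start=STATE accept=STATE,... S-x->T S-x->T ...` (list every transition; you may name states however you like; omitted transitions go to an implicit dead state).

start=s0 accept=s4 s0-0->s1 s0-1->s0 s1-0->s2 s1-1->s0 s2-0->s3 s2-1->s0 s3-0->s3 s3-1->s4 s4-0->s4 s4-1->s4

Track how much of `0001` has been matched so far: state s0 is no progress, s4 is the absorbing accept state reached once `0001` has occurred. Intermediate states record partial matches; on a mismatch, fall back to the longest reusable overlap.
A 5-state machine:
        0   1  
>  s0   s1  s0 
   s1   s2  s0 
   s2   s3  s0 
   s3   s3  s4 
 * s4   s4  s4 
(> = start, * = accepting)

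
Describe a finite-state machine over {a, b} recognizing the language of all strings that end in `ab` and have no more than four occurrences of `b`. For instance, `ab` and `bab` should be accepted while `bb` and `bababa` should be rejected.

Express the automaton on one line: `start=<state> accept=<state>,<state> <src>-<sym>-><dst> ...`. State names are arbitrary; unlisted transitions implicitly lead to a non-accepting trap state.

start=q0 accept=q3,q6,q9,q12 q0-a->q1 q0-b->q2 q1-a->q1 q1-b->q3 q2-a->q4 q2-b->q5 q3-a->q4 q3-b->q5 q4-a->q4 q4-b->q6 q5-a->q7 q5-b->q8 q6-a->q7 q6-b->q8 q7-a->q7 q7-b->q9 q8-a->q10 q8-b->q11 q9-a->q10 q9-b->q11 q10-a->q10 q10-b->q12 q11-a->q11 q11-b->q11 q12-a->q11 q12-b->q11

Build one automaton per condition and run them in lockstep. The first has 3 states tracking how much of the suffix `ab` has currently been matched; the second has 6 states tracking the count of `b`s, saturating at 5. A product state is a pair (one from each), accepting exactly when both do. Equivalent product states are then merged.
A 13-state machine:
          a    b  
>  q0     q1   q2 
   q1     q1   q3 
   q2     q4   q5 
 * q3     q4   q5 
   q4     q4   q6 
   q5     q7   q8 
 * q6     q7   q8 
   q7     q7   q9 
   q8    q10  q11 
 * q9    q10  q11 
   q10   q10  q12 
   q11   q11  q11 
 * q12   q11  q11 
(> = start, * = accepting)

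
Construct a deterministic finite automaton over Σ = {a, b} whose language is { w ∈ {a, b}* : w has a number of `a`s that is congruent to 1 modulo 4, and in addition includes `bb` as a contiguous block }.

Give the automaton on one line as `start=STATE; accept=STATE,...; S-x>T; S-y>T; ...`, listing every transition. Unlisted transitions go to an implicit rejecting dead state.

Handle the two conditions separately and then intersect. One (4 states) tracks the count of `a`s modulo 4; the other (3 states) tracks whether and how much of `bb` has been seen. Each combined state is a pair, one component from each; accept when both components accept.
12 states suffice.
          a    b  
>  q0     q1   q2 
   q1     q3   q4 
   q2     q1   q5 
   q3     q6   q7 
   q4     q3   q8 
   q5     q8   q5 
   q6     q0   q9 
   q7     q6  q10 
 * q8    q10   q8 
   q9     q0  q11 
   q10   q11  q10 
   q11    q5  q11 
(> = start, * = accepting)

start=q0; accept=q8; q0-a>q1; q0-b>q2; q1-a>q3; q1-b>q4; q2-a>q1; q2-b>q5; q3-a>q6; q3-b>q7; q4-a>q3; q4-b>q8; q5-a>q8; q5-b>q5; q6-a>q0; q6-b>q9; q7-a>q6; q7-b>q10; q8-a>q10; q8-b>q8; q9-a>q0; q9-b>q11; q10-a>q11; q10-b>q10; q11-a>q5; q11-b>q11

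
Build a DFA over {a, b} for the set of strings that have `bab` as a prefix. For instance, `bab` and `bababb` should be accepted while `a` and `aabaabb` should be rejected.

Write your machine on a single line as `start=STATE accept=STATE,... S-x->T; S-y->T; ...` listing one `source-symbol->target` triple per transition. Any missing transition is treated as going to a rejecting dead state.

Walk along `bab` while the input agrees: from S0 take `b` to S1, and so on. Any deviation drops to the rejecting sink S4. Once S3 is reached the prefix is confirmed and every continuation is accepted.
A 5-state machine:
        a   b  
>  S0   S4  S1 
   S1   S2  S4 
   S2   S4  S3 
 * S3   S3  S3 
   S4   S4  S4 
(> = start, * = accepting)

start=S0; accept=S3; S0-a->S4; S0-b->S1; S1-a->S2; S1-b->S4; S2-a->S4; S2-b->S3; S3-a->S3; S3-b->S3; S4-a->S4; S4-b->S4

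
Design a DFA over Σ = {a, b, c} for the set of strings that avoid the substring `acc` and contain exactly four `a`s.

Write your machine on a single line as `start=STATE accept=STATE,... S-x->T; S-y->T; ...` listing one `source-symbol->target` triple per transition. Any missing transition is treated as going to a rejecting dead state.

start=S0; accept=S9,S12,S13; S0-a->S1; S0-b->S0; S0-c->S0; S1-a->S2; S1-b->S3; S1-c->S4; S2-a->S5; S2-b->S6; S2-c->S7; S3-a->S2; S3-b->S3; S3-c->S3; S4-a->S2; S4-b->S3; S4-c->S8; S5-a->S9; S5-b->S10; S5-c->S11; S6-a->S5; S6-b->S6; S6-c->S6; S7-a->S5; S7-b->S6; S7-c->S8; S8-a->S8; S8-b->S8; S8-c->S8; S9-a->S8; S9-b->S12; S9-c->S13; S10-a->S9; S10-b->S10; S10-c->S10; S11-a->S9; S11-b->S10; S11-c->S8; S12-a->S8; S12-b->S12; S12-c->S12; S13-a->S8; S13-b->S12; S13-c->S8

Run two small machines in parallel and take their product. One (4 states) tracks partial matches of the forbidden pattern `acc`; the other (6 states) tracks the count of `a`s, saturating at 5. Each combined state is a pair, one component from each; accept when both components accept. Equivalent product states are then merged.
          a    b    c  
>  S0     S1   S0   S0 
   S1     S2   S3   S4 
   S2     S5   S6   S7 
   S3     S2   S3   S3 
   S4     S2   S3   S8 
   S5     S9  S10  S11 
   S6     S5   S6   S6 
   S7     S5   S6   S8 
   S8     S8   S8   S8 
 * S9     S8  S12  S13 
   S10    S9  S10  S10 
   S11    S9  S10   S8 
 * S12    S8  S12  S12 
 * S13    S8  S12   S8 
(> = start, * = accepting)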